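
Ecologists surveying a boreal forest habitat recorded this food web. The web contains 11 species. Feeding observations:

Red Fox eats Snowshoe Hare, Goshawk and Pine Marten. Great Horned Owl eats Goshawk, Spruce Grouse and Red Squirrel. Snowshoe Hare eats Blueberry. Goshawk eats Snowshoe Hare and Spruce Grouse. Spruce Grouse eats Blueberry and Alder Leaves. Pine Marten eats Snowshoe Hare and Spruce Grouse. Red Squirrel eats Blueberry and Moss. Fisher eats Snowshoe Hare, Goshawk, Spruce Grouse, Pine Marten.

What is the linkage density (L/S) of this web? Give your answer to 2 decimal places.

L/S = 1.73

There are L = 19 links among S = 11 species.
L/S = 19/11 = 1.7273 ≈ 1.73.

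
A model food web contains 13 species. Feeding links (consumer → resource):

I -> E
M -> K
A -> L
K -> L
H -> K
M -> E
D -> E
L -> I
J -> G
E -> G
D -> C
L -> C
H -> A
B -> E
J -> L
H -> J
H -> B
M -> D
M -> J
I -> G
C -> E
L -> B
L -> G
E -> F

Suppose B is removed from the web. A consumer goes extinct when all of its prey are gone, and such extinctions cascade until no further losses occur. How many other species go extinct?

Remove B.
Every predator of it retains at least one other prey: L still has G, C, I; H still has K, A, J.
No consumer loses all prey, so no secondary extinctions occur.

0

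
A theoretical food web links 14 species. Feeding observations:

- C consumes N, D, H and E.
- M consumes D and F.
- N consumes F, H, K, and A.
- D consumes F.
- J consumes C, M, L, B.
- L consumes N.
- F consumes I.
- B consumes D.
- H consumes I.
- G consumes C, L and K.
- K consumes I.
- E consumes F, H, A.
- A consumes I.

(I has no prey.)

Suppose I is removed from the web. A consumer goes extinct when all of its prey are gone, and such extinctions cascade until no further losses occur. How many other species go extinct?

13

Remove I.
Round 1: K (all prey gone), A (all prey gone), H (all prey gone), F (all prey gone) → extinct.
Round 2: N (all prey gone), D (all prey gone), E (all prey gone) → extinct.
Round 3: C (all prey gone), M (all prey gone), B (all prey gone), L (all prey gone) → extinct.
Round 4: J (all prey gone), G (all prey gone) → extinct.
No further losses. Total secondary extinctions: 13.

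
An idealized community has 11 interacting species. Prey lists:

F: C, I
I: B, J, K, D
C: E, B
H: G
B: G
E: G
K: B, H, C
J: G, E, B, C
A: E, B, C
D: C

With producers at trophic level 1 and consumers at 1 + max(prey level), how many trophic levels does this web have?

6

Producers (level 1): G.
G → E → C → D → I → F gives F level 6.
No species has a prey at level 6, so no species reaches level 7.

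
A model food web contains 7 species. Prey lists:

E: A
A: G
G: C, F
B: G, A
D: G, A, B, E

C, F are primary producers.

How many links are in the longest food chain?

4 links

One longest chain: C → G → A → B → D.
It has 5 species and 4 links.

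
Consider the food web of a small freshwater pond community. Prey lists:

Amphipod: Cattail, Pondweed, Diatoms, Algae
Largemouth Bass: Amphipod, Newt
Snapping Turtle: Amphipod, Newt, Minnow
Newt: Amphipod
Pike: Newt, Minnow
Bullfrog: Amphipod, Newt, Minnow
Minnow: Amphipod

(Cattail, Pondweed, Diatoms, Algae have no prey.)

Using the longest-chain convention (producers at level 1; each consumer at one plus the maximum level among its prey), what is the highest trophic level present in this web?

4

Producers (level 1): Cattail, Pondweed, Diatoms, Algae.
Cattail → Amphipod → Newt → Largemouth Bass gives Largemouth Bass level 4.
No species has a prey at level 4, so no species reaches level 5.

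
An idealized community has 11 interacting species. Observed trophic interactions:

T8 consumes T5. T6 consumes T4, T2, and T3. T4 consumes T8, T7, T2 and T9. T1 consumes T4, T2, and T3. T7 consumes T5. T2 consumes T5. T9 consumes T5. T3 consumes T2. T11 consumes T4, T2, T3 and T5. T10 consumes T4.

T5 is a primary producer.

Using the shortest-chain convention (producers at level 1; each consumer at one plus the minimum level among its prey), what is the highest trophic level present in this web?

Producers (level 1): T5.
Following each consumer down to its lowest-level prey: T5 → T8 → T4 → T10 (levels 1 through 4).
All prey of T10 (T4 3) are at level 3 or above, so T10 is at level 1 + 3 = 4.
Every consumer has at least one prey at level 3 or below, so none exceeds level 4.

4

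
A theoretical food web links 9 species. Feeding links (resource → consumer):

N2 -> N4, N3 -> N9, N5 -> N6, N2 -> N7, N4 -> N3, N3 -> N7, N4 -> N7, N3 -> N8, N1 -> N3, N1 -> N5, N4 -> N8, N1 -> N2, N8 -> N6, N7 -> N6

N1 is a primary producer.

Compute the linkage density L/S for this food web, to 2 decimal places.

There are L = 14 links among S = 9 species.
L/S = 14/9 = 1.5556 ≈ 1.56.

L/S = 1.56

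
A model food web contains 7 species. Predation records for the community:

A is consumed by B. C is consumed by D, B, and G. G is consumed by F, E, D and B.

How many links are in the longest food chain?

One longest chain: C → G → F.
It has 3 species and 2 links.

2 links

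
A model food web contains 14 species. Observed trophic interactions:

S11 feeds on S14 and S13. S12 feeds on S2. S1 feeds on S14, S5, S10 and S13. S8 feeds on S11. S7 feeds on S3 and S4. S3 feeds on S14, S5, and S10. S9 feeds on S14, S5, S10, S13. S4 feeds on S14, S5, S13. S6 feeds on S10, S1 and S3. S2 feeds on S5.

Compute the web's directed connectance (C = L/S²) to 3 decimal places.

The web has S = 14 species and L = 24 feeding links.
C = L / S² = 24 / 196 = 0.1224 ≈ 0.122.

C = 0.122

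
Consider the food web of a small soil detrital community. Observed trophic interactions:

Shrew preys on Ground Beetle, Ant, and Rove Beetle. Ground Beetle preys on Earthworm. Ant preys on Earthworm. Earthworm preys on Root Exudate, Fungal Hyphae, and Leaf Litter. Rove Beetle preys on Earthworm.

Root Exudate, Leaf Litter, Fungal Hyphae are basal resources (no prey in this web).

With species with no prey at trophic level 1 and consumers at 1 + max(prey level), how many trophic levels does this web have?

4

Basal resources (level 1): Root Exudate, Leaf Litter, Fungal Hyphae.
Root Exudate → Earthworm → Ant → Shrew gives Shrew level 4.
No species has a prey at level 4, so no species reaches level 5.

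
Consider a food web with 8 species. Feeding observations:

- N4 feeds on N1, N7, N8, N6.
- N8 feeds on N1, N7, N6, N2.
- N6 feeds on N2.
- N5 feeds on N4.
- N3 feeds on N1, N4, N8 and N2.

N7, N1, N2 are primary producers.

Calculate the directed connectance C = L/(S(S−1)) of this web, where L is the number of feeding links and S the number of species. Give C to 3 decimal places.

The web has S = 8 species and L = 14 feeding links.
C = L / (S(S−1)) = 14 / 56 = 0.2500 ≈ 0.250.

C = 0.250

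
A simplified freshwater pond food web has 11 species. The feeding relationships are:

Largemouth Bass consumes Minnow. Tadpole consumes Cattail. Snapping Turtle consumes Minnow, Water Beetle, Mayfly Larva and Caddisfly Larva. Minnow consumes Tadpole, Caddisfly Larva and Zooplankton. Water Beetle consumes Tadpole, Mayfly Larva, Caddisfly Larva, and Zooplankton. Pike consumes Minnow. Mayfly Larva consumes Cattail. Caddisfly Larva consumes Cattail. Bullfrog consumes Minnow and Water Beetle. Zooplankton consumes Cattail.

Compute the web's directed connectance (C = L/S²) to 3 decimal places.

C = 0.157

The web has S = 11 species and L = 19 feeding links.
C = L / S² = 19 / 121 = 0.1570 ≈ 0.157.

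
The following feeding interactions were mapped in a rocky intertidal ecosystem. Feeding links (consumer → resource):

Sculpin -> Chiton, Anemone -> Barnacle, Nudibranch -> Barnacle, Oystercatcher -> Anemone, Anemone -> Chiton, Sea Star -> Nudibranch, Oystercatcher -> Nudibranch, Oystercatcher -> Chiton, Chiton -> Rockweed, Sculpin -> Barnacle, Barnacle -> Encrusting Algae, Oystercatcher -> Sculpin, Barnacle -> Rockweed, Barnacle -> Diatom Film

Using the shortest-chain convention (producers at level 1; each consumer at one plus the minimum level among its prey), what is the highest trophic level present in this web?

4

Producers (level 1): Rockweed, Encrusting Algae, Diatom Film.
Following each consumer down to its lowest-level prey: Rockweed → Barnacle → Nudibranch → Sea Star (levels 1 through 4).
All prey of Sea Star (Nudibranch 3) are at level 3 or above, so Sea Star is at level 1 + 3 = 4.
Every consumer has at least one prey at level 3 or below, so none exceeds level 4.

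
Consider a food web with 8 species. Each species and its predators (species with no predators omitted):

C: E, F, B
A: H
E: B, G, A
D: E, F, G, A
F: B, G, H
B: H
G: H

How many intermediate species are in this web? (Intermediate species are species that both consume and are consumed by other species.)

5

Intermediate species (has both prey and predators): E, F, B, G, A.
Count: 5.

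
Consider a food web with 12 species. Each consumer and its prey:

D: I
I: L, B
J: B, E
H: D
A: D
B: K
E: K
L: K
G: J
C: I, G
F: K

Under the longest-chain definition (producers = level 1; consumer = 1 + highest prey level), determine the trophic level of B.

K is a producer → level 1.
B eats K → level 2.

Trophic level 2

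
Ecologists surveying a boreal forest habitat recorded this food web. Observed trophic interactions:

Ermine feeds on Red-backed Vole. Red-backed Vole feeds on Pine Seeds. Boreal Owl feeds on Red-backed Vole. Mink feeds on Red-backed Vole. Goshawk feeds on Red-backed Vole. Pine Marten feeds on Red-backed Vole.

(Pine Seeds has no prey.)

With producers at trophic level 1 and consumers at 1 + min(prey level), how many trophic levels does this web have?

3

Producers (level 1): Pine Seeds.
Following each consumer down to its lowest-level prey: Pine Seeds → Red-backed Vole → Mink (levels 1 through 3).
All prey of Mink (Red-backed Vole 2) are at level 2 or above, so Mink is at level 1 + 2 = 3.
Every consumer has at least one prey at level 2 or below, so none exceeds level 3.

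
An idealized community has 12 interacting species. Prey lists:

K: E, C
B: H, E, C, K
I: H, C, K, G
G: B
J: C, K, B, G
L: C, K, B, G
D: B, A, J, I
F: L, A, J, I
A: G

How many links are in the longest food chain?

One longest chain: E → K → B → G → J → D.
It has 6 species and 5 links.

5 links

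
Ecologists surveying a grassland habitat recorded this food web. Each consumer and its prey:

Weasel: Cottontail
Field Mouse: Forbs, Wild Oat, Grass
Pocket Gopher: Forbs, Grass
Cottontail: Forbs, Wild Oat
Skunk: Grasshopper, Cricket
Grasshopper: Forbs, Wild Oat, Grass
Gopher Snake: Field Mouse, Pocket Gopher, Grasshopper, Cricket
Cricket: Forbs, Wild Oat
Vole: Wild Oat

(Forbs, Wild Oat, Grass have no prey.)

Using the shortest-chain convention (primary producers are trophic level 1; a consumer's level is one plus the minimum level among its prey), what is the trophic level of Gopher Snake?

Forbs is a producer → level 1.
Cricket eats Forbs → level 2.
Gopher Snake eats Cricket → level 3.
No prey of Gopher Snake is below level 2, so 3 is the minimum.

Trophic level 3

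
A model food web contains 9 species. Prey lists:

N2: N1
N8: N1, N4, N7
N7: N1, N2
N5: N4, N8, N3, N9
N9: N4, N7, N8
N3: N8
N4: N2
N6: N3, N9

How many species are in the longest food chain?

One longest chain: N1 → N2 → N4 → N8 → N3 → N6.
It has 6 species and 5 links.

6 species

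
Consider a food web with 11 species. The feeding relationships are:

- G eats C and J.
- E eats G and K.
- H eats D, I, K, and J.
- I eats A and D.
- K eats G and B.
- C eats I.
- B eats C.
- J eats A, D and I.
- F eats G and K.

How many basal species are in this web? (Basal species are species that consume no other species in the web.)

2

Basal species (no prey listed): D, A.
Count: 2.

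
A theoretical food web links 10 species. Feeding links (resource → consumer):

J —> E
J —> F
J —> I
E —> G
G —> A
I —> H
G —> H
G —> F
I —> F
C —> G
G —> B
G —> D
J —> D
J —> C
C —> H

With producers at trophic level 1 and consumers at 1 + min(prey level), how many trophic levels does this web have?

4

Producers (level 1): J.
Following each consumer down to its lowest-level prey: J → C → G → B (levels 1 through 4).
All prey of B (G 3) are at level 3 or above, so B is at level 1 + 3 = 4.
Every consumer has at least one prey at level 3 or below, so none exceeds level 4.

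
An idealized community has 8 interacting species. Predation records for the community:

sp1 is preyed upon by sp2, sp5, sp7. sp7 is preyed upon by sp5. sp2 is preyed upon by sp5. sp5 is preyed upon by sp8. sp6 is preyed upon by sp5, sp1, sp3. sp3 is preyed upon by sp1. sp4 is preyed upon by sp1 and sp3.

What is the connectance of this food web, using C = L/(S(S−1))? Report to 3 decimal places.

The web has S = 8 species and L = 12 feeding links.
C = L / (S(S−1)) = 12 / 56 = 0.2143 ≈ 0.214.

C = 0.214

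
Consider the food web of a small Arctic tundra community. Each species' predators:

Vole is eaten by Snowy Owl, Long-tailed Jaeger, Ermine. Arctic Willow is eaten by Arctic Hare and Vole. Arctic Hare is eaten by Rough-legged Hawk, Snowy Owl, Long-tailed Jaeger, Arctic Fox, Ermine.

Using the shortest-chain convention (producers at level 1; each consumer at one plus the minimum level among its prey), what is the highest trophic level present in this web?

3

Producers (level 1): Arctic Willow.
Following each consumer down to its lowest-level prey: Arctic Willow → Vole → Ermine (levels 1 through 3).
All prey of Ermine (Vole 2, Arctic Hare 2) are at level 2 or above, so Ermine is at level 1 + 2 = 3.
Every consumer has at least one prey at level 2 or below, so none exceeds level 3.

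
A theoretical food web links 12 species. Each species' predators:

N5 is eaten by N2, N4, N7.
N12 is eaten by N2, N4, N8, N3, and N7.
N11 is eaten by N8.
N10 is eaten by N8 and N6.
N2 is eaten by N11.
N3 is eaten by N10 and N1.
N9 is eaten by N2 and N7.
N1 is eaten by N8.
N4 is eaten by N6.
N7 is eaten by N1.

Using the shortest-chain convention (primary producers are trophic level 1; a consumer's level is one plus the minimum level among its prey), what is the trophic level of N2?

N12 is a producer → level 1.
N2 eats N12 → level 2.

Trophic level 2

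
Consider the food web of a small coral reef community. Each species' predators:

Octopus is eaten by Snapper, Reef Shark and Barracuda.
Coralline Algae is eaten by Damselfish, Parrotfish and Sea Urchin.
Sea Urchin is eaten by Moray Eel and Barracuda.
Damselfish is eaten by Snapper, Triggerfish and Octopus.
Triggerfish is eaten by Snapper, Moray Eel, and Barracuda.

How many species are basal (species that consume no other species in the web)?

Basal species (no prey listed): Coralline Algae.
Count: 1.

1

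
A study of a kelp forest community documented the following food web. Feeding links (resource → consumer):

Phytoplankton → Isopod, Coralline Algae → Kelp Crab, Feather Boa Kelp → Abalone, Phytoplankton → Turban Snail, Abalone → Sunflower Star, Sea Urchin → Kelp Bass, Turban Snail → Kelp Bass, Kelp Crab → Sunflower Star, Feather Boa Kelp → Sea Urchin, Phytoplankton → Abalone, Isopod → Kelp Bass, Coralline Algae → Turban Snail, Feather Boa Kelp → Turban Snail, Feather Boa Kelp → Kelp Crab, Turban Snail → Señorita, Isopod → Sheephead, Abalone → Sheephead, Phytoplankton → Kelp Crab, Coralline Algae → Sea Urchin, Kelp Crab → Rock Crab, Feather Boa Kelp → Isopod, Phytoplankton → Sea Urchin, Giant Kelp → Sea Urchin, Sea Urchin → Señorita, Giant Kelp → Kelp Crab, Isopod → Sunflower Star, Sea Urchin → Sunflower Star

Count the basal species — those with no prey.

Basal species (no prey listed): Giant Kelp, Feather Boa Kelp, Phytoplankton, Coralline Algae.
Count: 4.

4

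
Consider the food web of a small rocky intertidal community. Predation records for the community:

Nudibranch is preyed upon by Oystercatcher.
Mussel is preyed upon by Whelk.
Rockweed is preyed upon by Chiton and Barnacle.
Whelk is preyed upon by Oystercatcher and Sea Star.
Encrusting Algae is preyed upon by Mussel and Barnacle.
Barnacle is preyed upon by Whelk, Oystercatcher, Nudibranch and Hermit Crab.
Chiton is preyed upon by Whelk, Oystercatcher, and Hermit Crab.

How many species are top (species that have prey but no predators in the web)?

3

Top species (has prey, but nothing eats it): Hermit Crab, Sea Star, Oystercatcher.
Count: 3.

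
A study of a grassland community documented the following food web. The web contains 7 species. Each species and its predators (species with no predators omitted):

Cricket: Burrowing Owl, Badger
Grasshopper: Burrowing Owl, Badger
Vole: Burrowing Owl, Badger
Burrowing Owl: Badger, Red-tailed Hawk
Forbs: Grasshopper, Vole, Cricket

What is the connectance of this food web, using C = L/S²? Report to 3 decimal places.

C = 0.224

The web has S = 7 species and L = 11 feeding links.
C = L / S² = 11 / 49 = 0.2245 ≈ 0.224.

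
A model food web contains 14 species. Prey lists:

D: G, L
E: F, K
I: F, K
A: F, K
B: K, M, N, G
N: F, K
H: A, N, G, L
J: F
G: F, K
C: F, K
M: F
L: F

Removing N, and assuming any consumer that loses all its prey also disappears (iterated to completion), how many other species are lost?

Remove N.
Every predator of it retains at least one other prey: H still has A, G, L; B still has K, M, G.
No consumer loses all prey, so no secondary extinctions occur.

0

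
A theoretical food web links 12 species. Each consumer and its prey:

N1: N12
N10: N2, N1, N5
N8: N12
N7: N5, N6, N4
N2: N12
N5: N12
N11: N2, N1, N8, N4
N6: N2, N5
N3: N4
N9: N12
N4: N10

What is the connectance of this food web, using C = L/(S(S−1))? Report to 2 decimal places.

C = 0.14

The web has S = 12 species and L = 19 feeding links.
C = L / (S(S−1)) = 19 / 132 = 0.1439 ≈ 0.14.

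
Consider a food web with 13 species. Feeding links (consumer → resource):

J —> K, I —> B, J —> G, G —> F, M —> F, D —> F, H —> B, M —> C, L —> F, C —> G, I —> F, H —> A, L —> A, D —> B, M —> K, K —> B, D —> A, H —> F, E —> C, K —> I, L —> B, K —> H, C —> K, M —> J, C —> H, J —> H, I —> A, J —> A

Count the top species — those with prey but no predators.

Top species (has prey, but nothing eats it): L, D, M, E.
Count: 4.

4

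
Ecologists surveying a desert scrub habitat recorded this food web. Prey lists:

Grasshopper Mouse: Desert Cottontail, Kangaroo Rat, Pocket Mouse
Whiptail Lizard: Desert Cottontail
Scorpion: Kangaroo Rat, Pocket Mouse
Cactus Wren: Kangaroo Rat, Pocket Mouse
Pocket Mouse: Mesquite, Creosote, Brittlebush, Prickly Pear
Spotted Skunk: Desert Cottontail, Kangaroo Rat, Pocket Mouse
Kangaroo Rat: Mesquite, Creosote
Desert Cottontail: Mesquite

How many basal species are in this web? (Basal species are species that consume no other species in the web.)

4

Basal species (no prey listed): Mesquite, Creosote, Brittlebush, Prickly Pear.
Count: 4.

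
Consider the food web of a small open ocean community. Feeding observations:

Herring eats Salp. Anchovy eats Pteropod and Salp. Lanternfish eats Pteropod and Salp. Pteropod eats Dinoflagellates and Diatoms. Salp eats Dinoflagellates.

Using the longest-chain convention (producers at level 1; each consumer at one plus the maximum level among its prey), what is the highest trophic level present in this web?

Producers (level 1): Dinoflagellates, Diatoms.
Dinoflagellates → Salp → Herring gives Herring level 3.
No species has a prey at level 3, so no species reaches level 4.

3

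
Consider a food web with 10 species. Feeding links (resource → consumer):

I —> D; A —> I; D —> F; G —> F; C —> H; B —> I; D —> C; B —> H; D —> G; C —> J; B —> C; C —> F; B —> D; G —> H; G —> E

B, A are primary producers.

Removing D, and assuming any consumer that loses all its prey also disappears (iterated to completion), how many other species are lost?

Remove D.
Round 1: G (all prey gone) → extinct.
Round 2: E (all prey gone) → extinct.
No further losses. Total secondary extinctions: 2.

2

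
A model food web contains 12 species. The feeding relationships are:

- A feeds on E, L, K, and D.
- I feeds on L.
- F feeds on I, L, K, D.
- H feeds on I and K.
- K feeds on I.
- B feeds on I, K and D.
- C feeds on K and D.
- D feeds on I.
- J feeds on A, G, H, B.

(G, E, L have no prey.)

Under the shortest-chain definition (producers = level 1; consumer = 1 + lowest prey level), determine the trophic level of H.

L is a producer → level 1.
I eats L → level 2.
H eats I → level 3.
No prey of H is below level 2, so 3 is the minimum.

Trophic level 3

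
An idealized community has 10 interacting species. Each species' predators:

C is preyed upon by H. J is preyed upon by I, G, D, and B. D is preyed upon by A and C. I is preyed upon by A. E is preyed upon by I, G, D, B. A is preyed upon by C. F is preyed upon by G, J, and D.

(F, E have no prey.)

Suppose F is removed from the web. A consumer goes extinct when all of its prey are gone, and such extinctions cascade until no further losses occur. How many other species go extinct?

1

Remove F.
Round 1: J (all prey gone) → extinct.
No further losses. Total secondary extinctions: 1.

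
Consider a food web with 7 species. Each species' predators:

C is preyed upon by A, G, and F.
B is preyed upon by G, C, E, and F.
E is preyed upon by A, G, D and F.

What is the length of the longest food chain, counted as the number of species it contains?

One longest chain: B → C → A.
It has 3 species and 2 links.

3 species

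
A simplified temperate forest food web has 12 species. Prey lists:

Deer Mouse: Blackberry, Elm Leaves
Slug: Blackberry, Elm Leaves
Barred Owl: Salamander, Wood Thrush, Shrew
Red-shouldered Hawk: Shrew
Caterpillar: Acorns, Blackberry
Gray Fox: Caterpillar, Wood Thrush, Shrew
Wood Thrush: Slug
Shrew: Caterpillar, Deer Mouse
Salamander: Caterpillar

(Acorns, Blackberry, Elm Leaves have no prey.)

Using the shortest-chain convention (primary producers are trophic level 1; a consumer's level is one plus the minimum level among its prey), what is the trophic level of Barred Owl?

Trophic level 4

Acorns is a producer → level 1.
Caterpillar eats Acorns → level 2.
Shrew eats Caterpillar → level 3.
Barred Owl eats Shrew → level 4.
No prey of Barred Owl is below level 3, so 4 is the minimum.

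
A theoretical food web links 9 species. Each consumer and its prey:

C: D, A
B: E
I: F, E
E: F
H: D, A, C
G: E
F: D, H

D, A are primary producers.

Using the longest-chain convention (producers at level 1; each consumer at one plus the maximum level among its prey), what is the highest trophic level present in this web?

6

Producers (level 1): D, A.
D → C → H → F → E → I gives I level 6.
No species has a prey at level 6, so no species reaches level 7.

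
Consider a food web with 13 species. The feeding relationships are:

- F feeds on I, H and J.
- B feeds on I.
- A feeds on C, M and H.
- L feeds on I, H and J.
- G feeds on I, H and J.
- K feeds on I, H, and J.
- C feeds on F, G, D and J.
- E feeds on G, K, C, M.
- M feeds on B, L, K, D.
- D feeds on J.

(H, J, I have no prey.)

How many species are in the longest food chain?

4 species

One longest chain: H → L → M → E.
It has 4 species and 3 links.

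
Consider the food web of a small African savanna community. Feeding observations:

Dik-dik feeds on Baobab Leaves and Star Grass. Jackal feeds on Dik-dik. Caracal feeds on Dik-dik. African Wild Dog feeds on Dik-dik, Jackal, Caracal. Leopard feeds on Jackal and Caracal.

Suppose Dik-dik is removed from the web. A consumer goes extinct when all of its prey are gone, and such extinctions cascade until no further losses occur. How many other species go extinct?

4

Remove Dik-dik.
Round 1: Jackal (all prey gone), Caracal (all prey gone) → extinct.
Round 2: Leopard (all prey gone), African Wild Dog (all prey gone) → extinct.
No further losses. Total secondary extinctions: 4.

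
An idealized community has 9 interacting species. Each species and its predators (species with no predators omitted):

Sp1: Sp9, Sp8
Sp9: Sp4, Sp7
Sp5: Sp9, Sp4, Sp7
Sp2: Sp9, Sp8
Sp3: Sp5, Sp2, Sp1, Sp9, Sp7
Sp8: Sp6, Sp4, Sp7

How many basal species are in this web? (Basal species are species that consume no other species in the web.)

1

Basal species (no prey listed): Sp3.
Count: 1.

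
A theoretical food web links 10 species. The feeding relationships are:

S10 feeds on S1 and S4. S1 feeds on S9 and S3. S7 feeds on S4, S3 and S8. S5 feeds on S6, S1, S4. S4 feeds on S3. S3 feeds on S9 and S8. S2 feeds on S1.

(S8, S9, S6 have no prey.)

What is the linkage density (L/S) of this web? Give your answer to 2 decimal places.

There are L = 14 links among S = 10 species.
L/S = 14/10 = 1.4000 ≈ 1.40.

L/S = 1.40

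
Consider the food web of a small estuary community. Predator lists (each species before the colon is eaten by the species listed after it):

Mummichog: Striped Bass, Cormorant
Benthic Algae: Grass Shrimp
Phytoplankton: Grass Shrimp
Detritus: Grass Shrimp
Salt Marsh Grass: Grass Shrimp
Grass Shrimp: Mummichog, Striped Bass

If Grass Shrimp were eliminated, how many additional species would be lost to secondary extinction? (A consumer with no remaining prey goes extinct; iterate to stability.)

Remove Grass Shrimp.
Round 1: Mummichog (all prey gone) → extinct.
Round 2: Striped Bass (all prey gone), Cormorant (all prey gone) → extinct.
No further losses. Total secondary extinctions: 3.

3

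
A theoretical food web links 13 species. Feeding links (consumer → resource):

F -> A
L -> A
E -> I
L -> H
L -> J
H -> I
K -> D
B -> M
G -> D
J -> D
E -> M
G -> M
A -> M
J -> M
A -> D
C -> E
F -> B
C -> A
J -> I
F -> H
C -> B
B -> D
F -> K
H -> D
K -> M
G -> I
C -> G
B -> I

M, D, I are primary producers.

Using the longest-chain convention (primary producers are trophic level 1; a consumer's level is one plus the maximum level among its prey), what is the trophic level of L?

M is a producer → level 1.
A eats M (level 1); other prey at levels: D 1 → level 2.
L eats A (level 2); other prey at levels: H 2, J 2 → level 3.

Trophic level 3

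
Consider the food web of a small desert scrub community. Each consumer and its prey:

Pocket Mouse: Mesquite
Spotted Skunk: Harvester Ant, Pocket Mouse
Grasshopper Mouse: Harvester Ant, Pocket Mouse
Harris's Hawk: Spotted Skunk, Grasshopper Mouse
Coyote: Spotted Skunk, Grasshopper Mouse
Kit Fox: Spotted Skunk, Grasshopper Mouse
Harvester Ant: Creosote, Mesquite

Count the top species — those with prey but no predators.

Top species (has prey, but nothing eats it): Coyote, Harris's Hawk, Kit Fox.
Count: 3.

3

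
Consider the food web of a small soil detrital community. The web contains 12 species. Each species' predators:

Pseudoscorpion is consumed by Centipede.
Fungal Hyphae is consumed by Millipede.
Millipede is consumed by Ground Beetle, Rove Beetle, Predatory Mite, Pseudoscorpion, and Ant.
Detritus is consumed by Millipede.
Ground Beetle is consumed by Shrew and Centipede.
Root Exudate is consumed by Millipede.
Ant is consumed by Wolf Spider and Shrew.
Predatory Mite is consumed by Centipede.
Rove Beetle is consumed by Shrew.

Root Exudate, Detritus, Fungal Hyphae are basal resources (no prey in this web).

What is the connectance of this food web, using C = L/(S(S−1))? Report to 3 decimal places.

C = 0.114

The web has S = 12 species and L = 15 feeding links.
C = L / (S(S−1)) = 15 / 132 = 0.1136 ≈ 0.114.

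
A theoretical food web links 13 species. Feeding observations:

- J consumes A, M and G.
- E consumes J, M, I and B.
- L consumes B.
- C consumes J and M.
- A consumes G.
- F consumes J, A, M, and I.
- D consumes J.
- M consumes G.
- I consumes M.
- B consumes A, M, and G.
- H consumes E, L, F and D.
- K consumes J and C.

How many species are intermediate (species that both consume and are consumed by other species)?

10

Intermediate species (has both prey and predators): M, A, B, I, J, F, C, L, D, E.
Count: 10.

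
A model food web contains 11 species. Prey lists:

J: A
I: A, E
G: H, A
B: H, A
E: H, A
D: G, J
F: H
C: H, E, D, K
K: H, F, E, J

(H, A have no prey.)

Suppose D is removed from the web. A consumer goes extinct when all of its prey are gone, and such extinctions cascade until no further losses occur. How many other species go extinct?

0

Remove D.
Every predator of it retains at least one other prey: C still has H, E, K.
No consumer loses all prey, so no secondary extinctions occur.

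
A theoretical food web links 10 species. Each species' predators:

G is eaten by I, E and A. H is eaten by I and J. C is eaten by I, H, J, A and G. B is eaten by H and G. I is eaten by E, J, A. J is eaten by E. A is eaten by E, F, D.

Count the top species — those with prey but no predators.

Top species (has prey, but nothing eats it): E, D, F.
Count: 3.

3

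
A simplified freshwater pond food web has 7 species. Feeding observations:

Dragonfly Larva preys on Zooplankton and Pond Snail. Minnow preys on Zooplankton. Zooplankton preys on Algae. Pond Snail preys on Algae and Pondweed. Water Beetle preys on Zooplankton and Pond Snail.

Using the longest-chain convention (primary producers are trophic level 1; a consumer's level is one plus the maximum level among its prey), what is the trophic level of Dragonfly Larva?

Algae is a producer → level 1.
Zooplankton eats Algae → level 2.
Dragonfly Larva eats Zooplankton (level 2); other prey at levels: Pond Snail 2 → level 3.

Trophic level 3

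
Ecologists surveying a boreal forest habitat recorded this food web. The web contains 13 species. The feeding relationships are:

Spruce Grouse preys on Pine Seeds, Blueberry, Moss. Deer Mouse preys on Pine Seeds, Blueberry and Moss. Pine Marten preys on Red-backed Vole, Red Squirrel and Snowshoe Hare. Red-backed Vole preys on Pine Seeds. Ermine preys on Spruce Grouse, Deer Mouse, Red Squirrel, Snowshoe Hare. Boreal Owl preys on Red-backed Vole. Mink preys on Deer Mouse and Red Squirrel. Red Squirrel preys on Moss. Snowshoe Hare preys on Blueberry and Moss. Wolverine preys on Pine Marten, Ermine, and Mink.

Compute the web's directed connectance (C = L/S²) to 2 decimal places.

The web has S = 13 species and L = 23 feeding links.
C = L / S² = 23 / 169 = 0.1361 ≈ 0.14.

C = 0.14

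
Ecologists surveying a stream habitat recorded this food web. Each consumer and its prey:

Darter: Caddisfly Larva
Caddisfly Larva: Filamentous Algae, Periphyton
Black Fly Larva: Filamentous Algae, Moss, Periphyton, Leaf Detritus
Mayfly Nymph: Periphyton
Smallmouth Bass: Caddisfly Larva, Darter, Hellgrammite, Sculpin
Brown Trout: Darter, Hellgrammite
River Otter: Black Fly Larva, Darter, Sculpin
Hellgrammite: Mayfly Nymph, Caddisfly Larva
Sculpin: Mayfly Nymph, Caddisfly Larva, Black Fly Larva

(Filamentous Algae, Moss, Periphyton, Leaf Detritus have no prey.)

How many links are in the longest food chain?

One longest chain: Periphyton → Mayfly Nymph → Hellgrammite → Smallmouth Bass.
It has 4 species and 3 links.

3 links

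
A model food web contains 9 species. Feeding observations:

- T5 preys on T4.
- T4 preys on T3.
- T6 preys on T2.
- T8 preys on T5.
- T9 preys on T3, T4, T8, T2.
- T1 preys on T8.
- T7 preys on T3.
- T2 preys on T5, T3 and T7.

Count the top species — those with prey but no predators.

Top species (has prey, but nothing eats it): T9, T6, T1.
Count: 3.

3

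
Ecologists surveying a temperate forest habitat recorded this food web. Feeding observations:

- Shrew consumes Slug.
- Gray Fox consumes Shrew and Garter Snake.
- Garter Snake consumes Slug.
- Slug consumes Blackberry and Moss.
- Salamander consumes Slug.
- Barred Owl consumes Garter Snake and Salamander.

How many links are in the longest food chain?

One longest chain: Moss → Slug → Shrew → Gray Fox.
It has 4 species and 3 links.

3 links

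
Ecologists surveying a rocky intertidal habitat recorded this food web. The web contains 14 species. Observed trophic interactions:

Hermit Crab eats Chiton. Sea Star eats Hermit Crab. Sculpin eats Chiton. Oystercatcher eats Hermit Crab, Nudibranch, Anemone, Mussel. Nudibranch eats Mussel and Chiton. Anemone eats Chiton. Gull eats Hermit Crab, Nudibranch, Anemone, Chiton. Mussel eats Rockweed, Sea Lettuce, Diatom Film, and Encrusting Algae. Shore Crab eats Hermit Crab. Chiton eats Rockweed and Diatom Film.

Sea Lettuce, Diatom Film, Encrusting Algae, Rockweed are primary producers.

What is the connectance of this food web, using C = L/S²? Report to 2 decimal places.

C = 0.11

The web has S = 14 species and L = 21 feeding links.
C = L / S² = 21 / 196 = 0.1071 ≈ 0.11.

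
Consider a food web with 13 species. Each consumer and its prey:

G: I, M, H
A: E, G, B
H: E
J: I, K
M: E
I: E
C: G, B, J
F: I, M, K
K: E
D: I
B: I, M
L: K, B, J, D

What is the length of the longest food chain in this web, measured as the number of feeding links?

3 links

One longest chain: E → I → J → C.
It has 4 species and 3 links.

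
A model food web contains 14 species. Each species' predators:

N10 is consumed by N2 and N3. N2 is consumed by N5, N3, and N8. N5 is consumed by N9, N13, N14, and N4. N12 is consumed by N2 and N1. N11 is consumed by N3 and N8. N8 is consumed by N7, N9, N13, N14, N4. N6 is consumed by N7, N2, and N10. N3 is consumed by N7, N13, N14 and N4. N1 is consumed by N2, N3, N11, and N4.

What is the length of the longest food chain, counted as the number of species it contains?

5 species

One longest chain: N12 → N1 → N2 → N5 → N13.
It has 5 species and 4 links.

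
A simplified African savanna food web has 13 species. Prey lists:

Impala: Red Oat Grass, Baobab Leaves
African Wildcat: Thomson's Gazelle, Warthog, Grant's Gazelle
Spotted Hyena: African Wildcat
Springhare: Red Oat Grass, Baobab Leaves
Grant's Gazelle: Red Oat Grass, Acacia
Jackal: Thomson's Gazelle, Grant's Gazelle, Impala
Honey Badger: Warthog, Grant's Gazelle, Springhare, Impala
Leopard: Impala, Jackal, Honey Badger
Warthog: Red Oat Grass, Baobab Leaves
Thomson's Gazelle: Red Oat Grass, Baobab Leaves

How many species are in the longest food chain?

4 species

One longest chain: Red Oat Grass → Thomson's Gazelle → African Wildcat → Spotted Hyena.
It has 4 species and 3 links.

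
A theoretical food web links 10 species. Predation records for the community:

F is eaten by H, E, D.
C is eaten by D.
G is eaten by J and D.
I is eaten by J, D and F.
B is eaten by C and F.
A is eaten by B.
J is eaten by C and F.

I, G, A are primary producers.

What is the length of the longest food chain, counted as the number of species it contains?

4 species

One longest chain: I → J → F → H.
It has 4 species and 3 links.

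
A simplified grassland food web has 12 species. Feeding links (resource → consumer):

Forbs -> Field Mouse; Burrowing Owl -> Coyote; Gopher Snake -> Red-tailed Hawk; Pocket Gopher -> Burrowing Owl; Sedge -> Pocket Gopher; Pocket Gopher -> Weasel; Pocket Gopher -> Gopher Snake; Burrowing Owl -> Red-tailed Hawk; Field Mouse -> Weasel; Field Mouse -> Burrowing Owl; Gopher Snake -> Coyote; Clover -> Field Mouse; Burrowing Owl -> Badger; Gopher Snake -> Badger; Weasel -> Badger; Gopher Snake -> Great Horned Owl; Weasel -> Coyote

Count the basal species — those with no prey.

3

Basal species (no prey listed): Clover, Forbs, Sedge.
Count: 3.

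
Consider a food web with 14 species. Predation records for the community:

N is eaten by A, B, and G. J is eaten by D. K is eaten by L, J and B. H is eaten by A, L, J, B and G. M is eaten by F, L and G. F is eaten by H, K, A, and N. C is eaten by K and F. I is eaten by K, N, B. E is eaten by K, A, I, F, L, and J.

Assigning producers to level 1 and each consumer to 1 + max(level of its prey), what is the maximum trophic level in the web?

Producers (level 1): M, E, C.
M → F → H → J → D gives D level 5.
No species has a prey at level 5, so no species reaches level 6.

5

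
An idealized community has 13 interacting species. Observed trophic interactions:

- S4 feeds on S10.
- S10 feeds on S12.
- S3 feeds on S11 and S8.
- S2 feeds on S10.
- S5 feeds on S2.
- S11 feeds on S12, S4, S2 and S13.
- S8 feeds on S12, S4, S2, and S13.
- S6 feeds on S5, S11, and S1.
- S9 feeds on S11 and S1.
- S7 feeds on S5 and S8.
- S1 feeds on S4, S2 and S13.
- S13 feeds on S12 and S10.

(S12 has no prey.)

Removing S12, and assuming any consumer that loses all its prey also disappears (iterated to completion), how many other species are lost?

12

Remove S12.
Round 1: S10 (all prey gone) → extinct.
Round 2: S4 (all prey gone), S2 (all prey gone), S13 (all prey gone) → extinct.
Round 3: S11 (all prey gone), S1 (all prey gone), S8 (all prey gone), S5 (all prey gone) → extinct.
Round 4: S6 (all prey gone), S7 (all prey gone), S3 (all prey gone), S9 (all prey gone) → extinct.
No further losses. Total secondary extinctions: 12.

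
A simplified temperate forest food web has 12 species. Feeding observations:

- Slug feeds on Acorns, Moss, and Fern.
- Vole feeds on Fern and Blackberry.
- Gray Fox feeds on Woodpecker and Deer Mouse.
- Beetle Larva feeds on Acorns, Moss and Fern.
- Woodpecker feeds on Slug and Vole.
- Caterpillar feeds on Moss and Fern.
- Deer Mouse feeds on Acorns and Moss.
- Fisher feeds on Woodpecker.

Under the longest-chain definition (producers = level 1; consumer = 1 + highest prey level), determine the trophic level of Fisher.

Acorns is a producer → level 1.
Slug eats Acorns (level 1); other prey at levels: Fern 1, Moss 1 → level 2.
Woodpecker eats Slug (level 2); other prey at levels: Vole 2 → level 3.
Fisher eats Woodpecker → level 4.

Trophic level 4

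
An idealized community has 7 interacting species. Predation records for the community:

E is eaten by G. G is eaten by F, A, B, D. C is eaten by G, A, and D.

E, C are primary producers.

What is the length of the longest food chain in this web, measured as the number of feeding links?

One longest chain: E → G → A.
It has 3 species and 2 links.

2 links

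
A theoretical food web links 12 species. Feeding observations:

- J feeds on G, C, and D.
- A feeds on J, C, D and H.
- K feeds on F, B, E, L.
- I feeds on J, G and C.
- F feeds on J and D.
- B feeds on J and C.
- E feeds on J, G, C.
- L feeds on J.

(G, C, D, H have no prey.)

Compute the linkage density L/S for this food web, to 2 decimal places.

L/S = 1.83

There are L = 22 links among S = 12 species.
L/S = 22/12 = 1.8333 ≈ 1.83.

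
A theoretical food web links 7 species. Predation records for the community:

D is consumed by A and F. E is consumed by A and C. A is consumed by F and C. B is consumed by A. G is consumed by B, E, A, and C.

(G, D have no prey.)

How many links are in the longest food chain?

One longest chain: G → B → A → F.
It has 4 species and 3 links.

3 links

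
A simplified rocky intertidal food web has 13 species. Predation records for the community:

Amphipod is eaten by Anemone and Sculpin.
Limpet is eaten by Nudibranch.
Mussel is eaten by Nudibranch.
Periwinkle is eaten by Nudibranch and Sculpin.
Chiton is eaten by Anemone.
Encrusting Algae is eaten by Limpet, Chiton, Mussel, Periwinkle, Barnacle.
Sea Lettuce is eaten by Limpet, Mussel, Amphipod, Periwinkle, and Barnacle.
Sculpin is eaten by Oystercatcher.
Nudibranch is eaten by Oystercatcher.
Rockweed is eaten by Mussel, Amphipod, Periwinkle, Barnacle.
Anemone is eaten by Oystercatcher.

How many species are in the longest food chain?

One longest chain: Encrusting Algae → Periwinkle → Nudibranch → Oystercatcher.
It has 4 species and 3 links.

4 species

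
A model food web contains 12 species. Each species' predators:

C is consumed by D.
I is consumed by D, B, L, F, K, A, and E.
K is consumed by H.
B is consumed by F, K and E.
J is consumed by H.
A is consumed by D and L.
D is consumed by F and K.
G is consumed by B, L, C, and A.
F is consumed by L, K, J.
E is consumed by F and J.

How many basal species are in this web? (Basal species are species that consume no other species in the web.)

Basal species (no prey listed): G, I.
Count: 2.

2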